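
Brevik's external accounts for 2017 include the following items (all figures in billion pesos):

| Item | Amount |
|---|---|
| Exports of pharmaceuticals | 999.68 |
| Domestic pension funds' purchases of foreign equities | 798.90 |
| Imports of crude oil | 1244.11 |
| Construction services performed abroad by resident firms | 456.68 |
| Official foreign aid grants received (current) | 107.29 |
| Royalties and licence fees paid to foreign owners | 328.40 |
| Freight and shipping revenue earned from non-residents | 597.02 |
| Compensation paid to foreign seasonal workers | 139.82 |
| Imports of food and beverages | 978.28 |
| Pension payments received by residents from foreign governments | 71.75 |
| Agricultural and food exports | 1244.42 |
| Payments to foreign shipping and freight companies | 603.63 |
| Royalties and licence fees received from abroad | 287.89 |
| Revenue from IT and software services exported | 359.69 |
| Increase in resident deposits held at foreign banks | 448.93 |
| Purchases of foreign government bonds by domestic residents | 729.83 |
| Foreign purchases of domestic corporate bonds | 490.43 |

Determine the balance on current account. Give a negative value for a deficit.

830.18

Goods: -978.28 + 999.68 - 1244.11 + 1244.42 = 21.71
Services: 597.02 + 456.68 - 603.63 + 287.89 - 328.40 + 359.69 = 769.25
Primary income: -139.82
Secondary income: 107.29 + 71.75 = 179.04
Current account = 21.71 + 769.25 + (-139.82) + 179.04 = 830.18
(Excluded from the current account — financial account: domestic pension funds' purchases of foreign equities 798.90, increase in resident deposits held at foreign banks 448.93, purchases of foreign government bonds by domestic residents 729.83, foreign purchases of domestic corporate bonds 490.43.)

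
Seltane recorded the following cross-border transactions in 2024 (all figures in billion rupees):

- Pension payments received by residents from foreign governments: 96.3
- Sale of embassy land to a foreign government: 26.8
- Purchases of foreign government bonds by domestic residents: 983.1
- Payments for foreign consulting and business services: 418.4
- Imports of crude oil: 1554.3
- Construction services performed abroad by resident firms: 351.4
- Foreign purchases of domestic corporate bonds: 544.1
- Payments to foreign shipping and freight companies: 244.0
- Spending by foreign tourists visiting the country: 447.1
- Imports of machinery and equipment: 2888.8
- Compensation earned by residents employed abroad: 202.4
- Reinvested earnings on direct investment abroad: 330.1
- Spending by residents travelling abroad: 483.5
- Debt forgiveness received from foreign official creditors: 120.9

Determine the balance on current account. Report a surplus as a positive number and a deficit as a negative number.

-4161.7

Goods: -1554.3 - 2888.8 = -4443.1
Services: -244.0 + 351.4 - 418.4 - 483.5 + 447.1 = -347.4
Primary income: 202.4 + 330.1 = 532.5
Secondary income: 96.3
Current account = (-4443.1) + (-347.4) + 532.5 + 96.3 = -4161.7
(Excluded from the current account — capital account: sale of embassy land to a foreign government 26.8, debt forgiveness received from foreign official creditors 120.9; financial account: purchases of foreign government bonds by domestic residents 983.1, foreign purchases of domestic corporate bonds 544.1.)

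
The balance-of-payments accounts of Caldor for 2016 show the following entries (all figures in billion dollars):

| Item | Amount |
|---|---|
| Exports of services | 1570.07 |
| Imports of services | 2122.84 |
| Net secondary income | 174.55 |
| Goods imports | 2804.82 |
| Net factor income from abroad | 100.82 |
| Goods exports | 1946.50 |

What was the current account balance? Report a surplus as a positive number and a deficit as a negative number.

Goods balance = 1946.50 - 2804.82 = -858.32
Services balance = 1570.07 - 2122.84 = -552.77
Trade balance (goods + services) = -858.32 + (-552.77) = -1411.09
Net primary income = 100.82
Net secondary income = 174.55
Current account = -1411.09 + 100.82 + 174.55 = -1135.72

-1135.72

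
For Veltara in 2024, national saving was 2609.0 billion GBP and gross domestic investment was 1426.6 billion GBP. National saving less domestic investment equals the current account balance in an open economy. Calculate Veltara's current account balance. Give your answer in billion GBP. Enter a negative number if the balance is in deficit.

1182.4

CA = S - I = 2609.0 - 1426.6 = 1182.4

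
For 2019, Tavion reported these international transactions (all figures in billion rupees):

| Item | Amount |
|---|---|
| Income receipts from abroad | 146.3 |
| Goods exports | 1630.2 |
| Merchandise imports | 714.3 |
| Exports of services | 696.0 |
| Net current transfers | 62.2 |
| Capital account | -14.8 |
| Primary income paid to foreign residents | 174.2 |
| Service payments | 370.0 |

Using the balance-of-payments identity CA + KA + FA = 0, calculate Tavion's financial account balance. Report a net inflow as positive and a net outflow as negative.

Goods balance = 1630.2 - 714.3 = 915.9
Services balance = 696.0 - 370.0 = 326.0
Trade balance (goods + services) = 915.9 + 326.0 = 1241.9
Net primary income = 146.3 - 174.2 = -27.9
Net secondary income = 62.2
Current account = 1241.9 + (-27.9) + 62.2 = 1276.2
Financial account = -(1276.2 + (-14.8)) = -1261.4

-1261.4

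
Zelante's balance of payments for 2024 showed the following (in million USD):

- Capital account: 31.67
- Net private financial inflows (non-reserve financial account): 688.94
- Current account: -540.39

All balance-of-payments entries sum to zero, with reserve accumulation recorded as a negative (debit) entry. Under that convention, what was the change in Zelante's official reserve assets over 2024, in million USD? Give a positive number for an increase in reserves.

180.22

Official reserve transactions balance = -((-540.39) + 31.67 + 688.94) = -180.22
An accumulation of reserves is recorded as a debit (negative entry), so the change in the stock of reserves is the negative of that balance.
Change in official reserves = -(-180.22) = 180.22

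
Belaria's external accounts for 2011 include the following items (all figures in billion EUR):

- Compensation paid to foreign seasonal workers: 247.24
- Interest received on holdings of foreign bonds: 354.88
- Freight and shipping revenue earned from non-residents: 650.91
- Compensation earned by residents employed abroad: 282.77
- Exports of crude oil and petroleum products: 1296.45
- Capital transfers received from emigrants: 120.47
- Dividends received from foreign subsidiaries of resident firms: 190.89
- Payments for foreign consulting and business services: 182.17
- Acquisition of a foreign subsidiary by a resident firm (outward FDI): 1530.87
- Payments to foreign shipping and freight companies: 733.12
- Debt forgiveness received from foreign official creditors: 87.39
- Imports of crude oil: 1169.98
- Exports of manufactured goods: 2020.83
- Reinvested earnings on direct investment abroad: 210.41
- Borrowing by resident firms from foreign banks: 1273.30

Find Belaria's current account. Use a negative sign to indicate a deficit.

Goods: -1169.98 + 1296.45 + 2020.83 = 2147.30
Services: -182.17 + 650.91 - 733.12 = -264.38
Primary income: 282.77 - 247.24 + 210.41 + 354.88 + 190.89 = 791.71
Current account = 2147.30 + (-264.38) + 791.71 = 2674.63
(Excluded from the current account — capital account: capital transfers received from emigrants 120.47, debt forgiveness received from foreign official creditors 87.39; financial account: acquisition of a foreign subsidiary by a resident firm (outward FDI) 1530.87, borrowing by resident firms from foreign banks 1273.30.)

2674.63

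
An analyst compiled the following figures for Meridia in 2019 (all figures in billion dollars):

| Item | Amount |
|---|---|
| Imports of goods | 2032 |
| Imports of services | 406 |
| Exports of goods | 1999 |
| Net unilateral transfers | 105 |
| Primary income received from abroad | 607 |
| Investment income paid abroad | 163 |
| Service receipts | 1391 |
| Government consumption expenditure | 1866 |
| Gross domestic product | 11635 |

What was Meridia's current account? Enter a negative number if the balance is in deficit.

1501

Goods balance = 1999 - 2032 = -33
Services balance = 1391 - 406 = 985
Trade balance (goods + services) = -33 + 985 = 952
Net primary income = 607 - 163 = 444
Net secondary income = 105
Current account = 952 + 444 + 105 = 1501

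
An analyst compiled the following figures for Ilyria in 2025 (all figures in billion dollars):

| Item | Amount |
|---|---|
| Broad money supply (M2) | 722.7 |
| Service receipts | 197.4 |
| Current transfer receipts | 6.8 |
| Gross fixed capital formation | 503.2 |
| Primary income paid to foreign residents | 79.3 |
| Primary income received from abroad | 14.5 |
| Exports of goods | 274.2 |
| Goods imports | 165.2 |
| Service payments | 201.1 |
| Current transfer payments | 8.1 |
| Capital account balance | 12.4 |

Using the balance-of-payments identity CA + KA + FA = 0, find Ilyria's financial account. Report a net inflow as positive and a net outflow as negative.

Goods balance = 274.2 - 165.2 = 109.0
Services balance = 197.4 - 201.1 = -3.7
Trade balance (goods + services) = 109.0 + (-3.7) = 105.3
Net primary income = 14.5 - 79.3 = -64.8
Net secondary income = 6.8 - 8.1 = -1.3
Current account = 105.3 + (-64.8) + (-1.3) = 39.2
Financial account = -(39.2 + 12.4) = -51.6

-51.6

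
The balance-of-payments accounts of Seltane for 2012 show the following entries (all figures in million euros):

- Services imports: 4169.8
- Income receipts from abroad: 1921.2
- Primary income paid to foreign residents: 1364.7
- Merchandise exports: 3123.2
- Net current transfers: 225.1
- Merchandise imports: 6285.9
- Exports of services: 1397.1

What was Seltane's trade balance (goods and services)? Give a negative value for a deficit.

Goods balance = 3123.2 - 6285.9 = -3162.7
Services balance = 1397.1 - 4169.8 = -2772.7
Trade balance (goods + services) = -3162.7 + (-2772.7) = -5935.4

-5935.4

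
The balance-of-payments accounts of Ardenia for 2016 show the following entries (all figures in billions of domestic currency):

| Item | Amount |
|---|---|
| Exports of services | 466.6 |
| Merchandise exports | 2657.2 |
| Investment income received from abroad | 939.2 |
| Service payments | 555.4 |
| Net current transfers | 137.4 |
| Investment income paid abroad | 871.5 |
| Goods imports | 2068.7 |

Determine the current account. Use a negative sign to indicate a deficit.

704.8

Goods balance = 2657.2 - 2068.7 = 588.5
Services balance = 466.6 - 555.4 = -88.8
Trade balance (goods + services) = 588.5 + (-88.8) = 499.7
Net primary income = 939.2 - 871.5 = 67.7
Net secondary income = 137.4
Current account = 499.7 + 67.7 + 137.4 = 704.8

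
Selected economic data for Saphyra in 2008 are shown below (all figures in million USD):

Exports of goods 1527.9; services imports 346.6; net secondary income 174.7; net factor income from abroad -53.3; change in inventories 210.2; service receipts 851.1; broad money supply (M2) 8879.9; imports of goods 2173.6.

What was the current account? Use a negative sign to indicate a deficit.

-19.8

Goods balance = 1527.9 - 2173.6 = -645.7
Services balance = 851.1 - 346.6 = 504.5
Trade balance (goods + services) = -645.7 + 504.5 = -141.2
Net primary income = -53.3
Net secondary income = 174.7
Current account = -141.2 + (-53.3) + 174.7 = -19.8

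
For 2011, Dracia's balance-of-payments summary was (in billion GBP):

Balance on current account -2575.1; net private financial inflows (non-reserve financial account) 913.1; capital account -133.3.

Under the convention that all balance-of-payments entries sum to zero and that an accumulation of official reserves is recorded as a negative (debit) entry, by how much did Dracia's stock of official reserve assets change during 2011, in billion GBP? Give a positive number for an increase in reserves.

-1795.3

Official reserve transactions balance = -((-2575.1) + (-133.3) + 913.1) = 1795.3
An accumulation of reserves is recorded as a debit (negative entry), so the change in the stock of reserves is the negative of that balance.
Change in official reserves = -(1795.3) = -1795.3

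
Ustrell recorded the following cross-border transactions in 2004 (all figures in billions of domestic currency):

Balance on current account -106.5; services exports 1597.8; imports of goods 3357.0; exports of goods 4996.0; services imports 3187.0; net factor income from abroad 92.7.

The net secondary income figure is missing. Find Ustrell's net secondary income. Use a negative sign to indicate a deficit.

-249.0

Current account = goods balance + services balance + net primary income + net secondary income
Sum of the known components = 142.5
Net secondary income = CA - (known components) = -106.5 - 142.5 = -249.0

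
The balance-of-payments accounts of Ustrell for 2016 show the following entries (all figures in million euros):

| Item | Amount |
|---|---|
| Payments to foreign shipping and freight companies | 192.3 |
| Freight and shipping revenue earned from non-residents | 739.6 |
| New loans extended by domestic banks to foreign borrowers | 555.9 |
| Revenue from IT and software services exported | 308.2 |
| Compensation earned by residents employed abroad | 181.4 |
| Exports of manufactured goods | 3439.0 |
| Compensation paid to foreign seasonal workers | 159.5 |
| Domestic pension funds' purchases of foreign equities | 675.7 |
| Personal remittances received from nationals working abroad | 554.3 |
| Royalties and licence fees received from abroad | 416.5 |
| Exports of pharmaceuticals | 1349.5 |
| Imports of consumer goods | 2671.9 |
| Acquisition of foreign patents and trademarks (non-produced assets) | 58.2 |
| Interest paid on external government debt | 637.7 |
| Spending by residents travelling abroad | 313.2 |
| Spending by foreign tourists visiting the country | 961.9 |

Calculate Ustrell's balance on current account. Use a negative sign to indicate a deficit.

3975.8

Goods: 1349.5 - 2671.9 + 3439.0 = 2116.6
Services: 308.2 + 739.6 + 416.5 + 961.9 - 192.3 - 313.2 = 1920.7
Primary income: -159.5 - 637.7 + 181.4 = -615.8
Secondary income: 554.3
Current account = 2116.6 + 1920.7 + (-615.8) + 554.3 = 3975.8
(Excluded from the current account — financial account: new loans extended by domestic banks to foreign borrowers 555.9, domestic pension funds' purchases of foreign equities 675.7; capital account: acquisition of foreign patents and trademarks (non-produced assets) 58.2.)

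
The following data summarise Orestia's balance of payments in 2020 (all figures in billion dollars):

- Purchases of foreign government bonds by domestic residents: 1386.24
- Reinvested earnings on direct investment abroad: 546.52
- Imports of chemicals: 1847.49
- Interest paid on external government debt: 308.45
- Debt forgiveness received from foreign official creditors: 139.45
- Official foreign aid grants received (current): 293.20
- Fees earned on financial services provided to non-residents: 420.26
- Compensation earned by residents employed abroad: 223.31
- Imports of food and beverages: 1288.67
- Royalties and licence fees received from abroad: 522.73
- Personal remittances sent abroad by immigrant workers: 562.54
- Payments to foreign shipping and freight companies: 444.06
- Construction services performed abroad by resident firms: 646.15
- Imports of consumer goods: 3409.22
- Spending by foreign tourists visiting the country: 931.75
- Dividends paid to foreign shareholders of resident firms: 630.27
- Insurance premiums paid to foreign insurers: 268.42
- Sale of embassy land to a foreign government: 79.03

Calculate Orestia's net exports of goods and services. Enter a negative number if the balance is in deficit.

-4736.97

Goods: -1288.67 - 1847.49 - 3409.22 = -6545.38
Services: -268.42 + 420.26 - 444.06 + 522.73 + 646.15 + 931.75 = 1808.41
Trade balance = -6545.38 + 1808.41 = -4736.97
(Excluded from the trade balance — financial account: purchases of foreign government bonds by domestic residents 1386.24; primary income: reinvested earnings on direct investment abroad 546.52, interest paid on external government debt 308.45, compensation earned by residents employed abroad 223.31, dividends paid to foreign shareholders of resident firms 630.27; capital account: debt forgiveness received from foreign official creditors 139.45, sale of embassy land to a foreign government 79.03; secondary income: official foreign aid grants received (current) 293.20, personal remittances sent abroad by immigrant workers 562.54.)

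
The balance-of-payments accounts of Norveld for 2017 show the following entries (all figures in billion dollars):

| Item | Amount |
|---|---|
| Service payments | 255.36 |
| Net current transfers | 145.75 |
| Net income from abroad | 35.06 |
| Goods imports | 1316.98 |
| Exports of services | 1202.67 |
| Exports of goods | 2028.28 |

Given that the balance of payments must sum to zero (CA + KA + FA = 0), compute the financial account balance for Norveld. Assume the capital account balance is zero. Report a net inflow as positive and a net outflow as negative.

Goods balance = 2028.28 - 1316.98 = 711.30
Services balance = 1202.67 - 255.36 = 947.31
Trade balance (goods + services) = 711.30 + 947.31 = 1658.61
Net primary income = 35.06
Net secondary income = 145.75
Current account = 1658.61 + 35.06 + 145.75 = 1839.42
Financial account = -(1839.42) = -1839.42

-1839.42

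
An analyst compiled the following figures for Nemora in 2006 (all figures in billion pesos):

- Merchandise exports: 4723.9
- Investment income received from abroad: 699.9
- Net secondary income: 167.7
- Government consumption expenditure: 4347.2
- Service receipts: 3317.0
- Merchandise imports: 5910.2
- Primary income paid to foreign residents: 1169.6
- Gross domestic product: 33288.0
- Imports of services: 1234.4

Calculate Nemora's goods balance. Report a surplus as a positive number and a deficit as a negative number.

-1186.3

Goods balance = 4723.9 - 5910.2 = -1186.3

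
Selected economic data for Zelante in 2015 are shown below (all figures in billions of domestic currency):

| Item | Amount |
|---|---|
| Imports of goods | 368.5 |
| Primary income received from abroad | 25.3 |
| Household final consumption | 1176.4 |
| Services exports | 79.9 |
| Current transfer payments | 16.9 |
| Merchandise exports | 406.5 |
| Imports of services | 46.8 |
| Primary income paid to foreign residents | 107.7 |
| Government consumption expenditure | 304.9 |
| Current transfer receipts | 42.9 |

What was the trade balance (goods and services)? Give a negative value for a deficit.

71.1

Goods balance = 406.5 - 368.5 = 38.0
Services balance = 79.9 - 46.8 = 33.1
Trade balance (goods + services) = 38.0 + 33.1 = 71.1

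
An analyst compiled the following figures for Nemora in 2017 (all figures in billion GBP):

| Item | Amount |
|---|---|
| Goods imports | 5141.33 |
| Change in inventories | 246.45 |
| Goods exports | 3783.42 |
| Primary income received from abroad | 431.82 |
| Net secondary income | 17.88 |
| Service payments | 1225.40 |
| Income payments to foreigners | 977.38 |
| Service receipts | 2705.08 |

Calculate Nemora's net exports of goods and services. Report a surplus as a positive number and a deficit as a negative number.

121.77

Goods balance = 3783.42 - 5141.33 = -1357.91
Services balance = 2705.08 - 1225.40 = 1479.68
Trade balance (goods + services) = -1357.91 + 1479.68 = 121.77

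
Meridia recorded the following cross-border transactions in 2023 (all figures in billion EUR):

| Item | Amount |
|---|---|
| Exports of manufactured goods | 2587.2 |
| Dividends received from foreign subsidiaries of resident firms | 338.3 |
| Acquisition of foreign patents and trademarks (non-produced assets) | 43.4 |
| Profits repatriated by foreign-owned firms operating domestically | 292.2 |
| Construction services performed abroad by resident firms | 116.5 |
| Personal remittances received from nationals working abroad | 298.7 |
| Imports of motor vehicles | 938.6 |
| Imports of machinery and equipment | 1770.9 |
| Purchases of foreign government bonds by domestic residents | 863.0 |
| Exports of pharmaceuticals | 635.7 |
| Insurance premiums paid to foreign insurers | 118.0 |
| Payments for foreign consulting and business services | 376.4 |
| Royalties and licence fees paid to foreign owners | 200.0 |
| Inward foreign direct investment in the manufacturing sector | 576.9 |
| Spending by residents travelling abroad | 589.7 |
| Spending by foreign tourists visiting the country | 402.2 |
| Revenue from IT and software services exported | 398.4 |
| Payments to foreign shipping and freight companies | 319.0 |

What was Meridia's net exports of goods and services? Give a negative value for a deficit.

Goods: -1770.9 + 635.7 + 2587.2 - 938.6 = 513.4
Services: -589.7 - 319.0 - 200.0 + 116.5 - 118.0 + 402.2 + 398.4 - 376.4 = -686.0
Trade balance = 513.4 + (-686.0) = -172.6
(Excluded from the trade balance — primary income: dividends received from foreign subsidiaries of resident firms 338.3, profits repatriated by foreign-owned firms operating domestically 292.2; capital account: acquisition of foreign patents and trademarks (non-produced assets) 43.4; secondary income: personal remittances received from nationals working abroad 298.7; financial account: purchases of foreign government bonds by domestic residents 863.0, inward foreign direct investment in the manufacturing sector 576.9.)

-172.6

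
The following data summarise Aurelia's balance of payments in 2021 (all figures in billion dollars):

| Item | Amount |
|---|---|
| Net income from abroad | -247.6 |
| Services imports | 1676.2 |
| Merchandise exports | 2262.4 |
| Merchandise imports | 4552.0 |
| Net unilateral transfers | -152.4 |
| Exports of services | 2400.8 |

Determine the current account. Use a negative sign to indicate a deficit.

Goods balance = 2262.4 - 4552.0 = -2289.6
Services balance = 2400.8 - 1676.2 = 724.6
Trade balance (goods + services) = -2289.6 + 724.6 = -1565.0
Net primary income = -247.6
Net secondary income = -152.4
Current account = -1565.0 + (-247.6) + (-152.4) = -1965.0

-1965.0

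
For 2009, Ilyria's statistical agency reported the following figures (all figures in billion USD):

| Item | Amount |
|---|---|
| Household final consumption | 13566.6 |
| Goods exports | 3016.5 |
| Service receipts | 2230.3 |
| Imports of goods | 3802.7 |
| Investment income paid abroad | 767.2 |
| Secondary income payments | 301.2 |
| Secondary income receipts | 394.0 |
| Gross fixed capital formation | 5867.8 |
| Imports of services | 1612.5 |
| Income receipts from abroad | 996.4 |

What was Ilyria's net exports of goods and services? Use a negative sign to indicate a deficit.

Goods balance = 3016.5 - 3802.7 = -786.2
Services balance = 2230.3 - 1612.5 = 617.8
Trade balance (goods + services) = -786.2 + 617.8 = -168.4

-168.4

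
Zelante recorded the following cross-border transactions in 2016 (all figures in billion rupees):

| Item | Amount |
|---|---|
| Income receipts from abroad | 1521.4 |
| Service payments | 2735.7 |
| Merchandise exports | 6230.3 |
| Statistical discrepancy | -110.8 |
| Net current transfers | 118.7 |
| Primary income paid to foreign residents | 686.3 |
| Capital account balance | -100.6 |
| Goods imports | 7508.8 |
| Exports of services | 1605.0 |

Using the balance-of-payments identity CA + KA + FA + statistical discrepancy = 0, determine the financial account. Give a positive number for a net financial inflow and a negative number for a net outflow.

1666.8

Goods balance = 6230.3 - 7508.8 = -1278.5
Services balance = 1605.0 - 2735.7 = -1130.7
Trade balance (goods + services) = -1278.5 + (-1130.7) = -2409.2
Net primary income = 1521.4 - 686.3 = 835.1
Net secondary income = 118.7
Current account = -2409.2 + 835.1 + 118.7 = -1455.4
Financial account = -(-1455.4 + (-100.6) + (-110.8)) = 1666.8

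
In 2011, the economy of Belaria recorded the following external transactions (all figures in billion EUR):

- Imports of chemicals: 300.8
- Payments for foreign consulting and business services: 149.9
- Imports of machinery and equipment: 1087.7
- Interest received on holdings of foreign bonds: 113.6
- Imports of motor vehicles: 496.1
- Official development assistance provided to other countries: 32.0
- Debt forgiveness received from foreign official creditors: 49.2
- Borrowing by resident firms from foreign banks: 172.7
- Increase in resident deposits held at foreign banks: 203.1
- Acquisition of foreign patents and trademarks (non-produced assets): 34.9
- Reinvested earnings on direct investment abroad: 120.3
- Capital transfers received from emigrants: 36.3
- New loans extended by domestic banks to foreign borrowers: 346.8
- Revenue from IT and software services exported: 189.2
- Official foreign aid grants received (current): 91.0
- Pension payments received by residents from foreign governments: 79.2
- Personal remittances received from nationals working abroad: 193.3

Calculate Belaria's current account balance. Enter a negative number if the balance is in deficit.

-1279.9

Goods: -1087.7 - 496.1 - 300.8 = -1884.6
Services: 189.2 - 149.9 = 39.3
Primary income: 120.3 + 113.6 = 233.9
Secondary income: 79.2 + 91.0 - 32.0 + 193.3 = 331.5
Current account = (-1884.6) + 39.3 + 233.9 + 331.5 = -1279.9
(Excluded from the current account — capital account: debt forgiveness received from foreign official creditors 49.2, acquisition of foreign patents and trademarks (non-produced assets) 34.9, capital transfers received from emigrants 36.3; financial account: borrowing by resident firms from foreign banks 172.7, increase in resident deposits held at foreign banks 203.1, new loans extended by domestic banks to foreign borrowers 346.8.)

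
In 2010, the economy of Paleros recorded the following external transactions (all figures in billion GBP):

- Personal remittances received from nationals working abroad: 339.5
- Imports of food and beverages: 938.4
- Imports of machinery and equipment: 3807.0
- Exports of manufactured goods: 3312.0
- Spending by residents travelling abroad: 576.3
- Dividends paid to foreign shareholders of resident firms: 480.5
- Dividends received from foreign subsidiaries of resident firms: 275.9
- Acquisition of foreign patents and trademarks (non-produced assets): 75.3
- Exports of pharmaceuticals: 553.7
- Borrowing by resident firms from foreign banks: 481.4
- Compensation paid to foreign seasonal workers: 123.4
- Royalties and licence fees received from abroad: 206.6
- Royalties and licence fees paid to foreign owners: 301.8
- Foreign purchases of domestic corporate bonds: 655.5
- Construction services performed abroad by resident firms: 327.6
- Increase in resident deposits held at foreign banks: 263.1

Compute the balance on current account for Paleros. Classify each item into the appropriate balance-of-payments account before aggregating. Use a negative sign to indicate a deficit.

-1212.1

Goods: -3807.0 + 553.7 - 938.4 + 3312.0 = -879.7
Services: -301.8 - 576.3 + 206.6 + 327.6 = -343.9
Primary income: -123.4 - 480.5 + 275.9 = -328.0
Secondary income: 339.5
Current account = (-879.7) + (-343.9) + (-328.0) + 339.5 = -1212.1
(Excluded from the current account — capital account: acquisition of foreign patents and trademarks (non-produced assets) 75.3; financial account: borrowing by resident firms from foreign banks 481.4, foreign purchases of domestic corporate bonds 655.5, increase in resident deposits held at foreign banks 263.1.)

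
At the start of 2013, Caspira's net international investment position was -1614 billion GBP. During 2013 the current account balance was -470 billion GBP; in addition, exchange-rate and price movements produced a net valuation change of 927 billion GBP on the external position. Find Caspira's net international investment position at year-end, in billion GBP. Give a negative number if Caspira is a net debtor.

Change in NIIP = current account + net valuation change = -470 + 927 = 457
End-of-year NIIP = -1614 + 457 = -1157

-1157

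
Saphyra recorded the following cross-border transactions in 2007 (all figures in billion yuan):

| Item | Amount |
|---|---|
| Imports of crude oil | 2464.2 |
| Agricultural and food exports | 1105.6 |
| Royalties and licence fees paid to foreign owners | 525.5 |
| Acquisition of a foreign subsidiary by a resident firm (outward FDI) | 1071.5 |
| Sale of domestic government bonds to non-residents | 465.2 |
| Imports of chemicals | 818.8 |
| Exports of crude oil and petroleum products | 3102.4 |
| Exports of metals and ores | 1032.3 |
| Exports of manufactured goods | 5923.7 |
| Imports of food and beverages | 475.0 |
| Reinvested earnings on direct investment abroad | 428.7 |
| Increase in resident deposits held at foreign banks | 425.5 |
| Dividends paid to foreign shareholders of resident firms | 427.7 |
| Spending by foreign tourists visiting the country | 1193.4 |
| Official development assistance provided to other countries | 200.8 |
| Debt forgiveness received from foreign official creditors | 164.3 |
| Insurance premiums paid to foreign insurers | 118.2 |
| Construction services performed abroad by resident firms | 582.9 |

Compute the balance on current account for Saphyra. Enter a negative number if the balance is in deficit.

Goods: 1105.6 + 3102.4 - 2464.2 - 818.8 - 475.0 + 1032.3 + 5923.7 = 7406.0
Services: -118.2 - 525.5 + 1193.4 + 582.9 = 1132.6
Primary income: -427.7 + 428.7 = 1.0
Secondary income: -200.8
Current account = 7406.0 + 1132.6 + 1.0 + (-200.8) = 8338.8
(Excluded from the current account — financial account: acquisition of a foreign subsidiary by a resident firm (outward FDI) 1071.5, sale of domestic government bonds to non-residents 465.2, increase in resident deposits held at foreign banks 425.5; capital account: debt forgiveness received from foreign official creditors 164.3.)

8338.8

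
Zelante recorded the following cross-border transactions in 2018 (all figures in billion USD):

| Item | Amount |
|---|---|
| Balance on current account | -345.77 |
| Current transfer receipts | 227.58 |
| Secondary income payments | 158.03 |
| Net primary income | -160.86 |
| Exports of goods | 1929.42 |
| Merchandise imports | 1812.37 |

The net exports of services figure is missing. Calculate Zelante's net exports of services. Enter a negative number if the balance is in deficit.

-371.51

Current account = goods balance + services balance + net primary income + net secondary income
Sum of the known components = 25.74
Net exports of services = CA - (known components) = -345.77 - 25.74 = -371.51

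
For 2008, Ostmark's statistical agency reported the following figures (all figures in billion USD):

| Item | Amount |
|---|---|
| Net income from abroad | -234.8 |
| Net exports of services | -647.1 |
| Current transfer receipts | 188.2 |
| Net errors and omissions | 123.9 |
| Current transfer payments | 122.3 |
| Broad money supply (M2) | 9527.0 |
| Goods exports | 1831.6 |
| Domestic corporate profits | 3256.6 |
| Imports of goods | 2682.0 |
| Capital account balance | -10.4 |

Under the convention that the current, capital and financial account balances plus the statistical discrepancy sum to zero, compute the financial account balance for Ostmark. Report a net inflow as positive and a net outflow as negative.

Goods balance = 1831.6 - 2682.0 = -850.4
Services balance = -647.1
Trade balance (goods + services) = -850.4 + (-647.1) = -1497.5
Net primary income = -234.8
Net secondary income = 188.2 - 122.3 = 65.9
Current account = -1497.5 + (-234.8) + 65.9 = -1666.4
Financial account = -(-1666.4 + (-10.4) + 123.9) = 1552.9

1552.9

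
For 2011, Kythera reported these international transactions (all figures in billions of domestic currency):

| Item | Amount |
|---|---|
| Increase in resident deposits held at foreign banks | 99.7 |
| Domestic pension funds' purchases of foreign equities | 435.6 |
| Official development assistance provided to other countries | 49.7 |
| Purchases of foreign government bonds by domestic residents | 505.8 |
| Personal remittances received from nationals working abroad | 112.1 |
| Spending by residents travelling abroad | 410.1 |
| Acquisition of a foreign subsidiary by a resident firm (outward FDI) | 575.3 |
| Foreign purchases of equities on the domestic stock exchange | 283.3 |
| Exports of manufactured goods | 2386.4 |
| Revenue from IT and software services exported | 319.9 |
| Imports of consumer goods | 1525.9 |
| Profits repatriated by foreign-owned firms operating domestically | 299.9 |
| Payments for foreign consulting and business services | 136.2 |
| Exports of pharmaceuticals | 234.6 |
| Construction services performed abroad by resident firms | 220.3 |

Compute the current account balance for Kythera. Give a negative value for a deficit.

Goods: -1525.9 + 2386.4 + 234.6 = 1095.1
Services: 220.3 + 319.9 - 410.1 - 136.2 = -6.1
Primary income: -299.9
Secondary income: 112.1 - 49.7 = 62.4
Current account = 1095.1 + (-6.1) + (-299.9) + 62.4 = 851.5
(Excluded from the current account — financial account: increase in resident deposits held at foreign banks 99.7, domestic pension funds' purchases of foreign equities 435.6, purchases of foreign government bonds by domestic residents 505.8, acquisition of a foreign subsidiary by a resident firm (outward FDI) 575.3, foreign purchases of equities on the domestic stock exchange 283.3.)

851.5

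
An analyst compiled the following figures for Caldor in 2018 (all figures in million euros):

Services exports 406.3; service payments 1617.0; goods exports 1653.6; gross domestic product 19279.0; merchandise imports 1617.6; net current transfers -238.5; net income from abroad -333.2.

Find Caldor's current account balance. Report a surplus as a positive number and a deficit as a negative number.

-1746.4

Goods balance = 1653.6 - 1617.6 = 36.0
Services balance = 406.3 - 1617.0 = -1210.7
Trade balance (goods + services) = 36.0 + (-1210.7) = -1174.7
Net primary income = -333.2
Net secondary income = -238.5
Current account = -1174.7 + (-333.2) + (-238.5) = -1746.4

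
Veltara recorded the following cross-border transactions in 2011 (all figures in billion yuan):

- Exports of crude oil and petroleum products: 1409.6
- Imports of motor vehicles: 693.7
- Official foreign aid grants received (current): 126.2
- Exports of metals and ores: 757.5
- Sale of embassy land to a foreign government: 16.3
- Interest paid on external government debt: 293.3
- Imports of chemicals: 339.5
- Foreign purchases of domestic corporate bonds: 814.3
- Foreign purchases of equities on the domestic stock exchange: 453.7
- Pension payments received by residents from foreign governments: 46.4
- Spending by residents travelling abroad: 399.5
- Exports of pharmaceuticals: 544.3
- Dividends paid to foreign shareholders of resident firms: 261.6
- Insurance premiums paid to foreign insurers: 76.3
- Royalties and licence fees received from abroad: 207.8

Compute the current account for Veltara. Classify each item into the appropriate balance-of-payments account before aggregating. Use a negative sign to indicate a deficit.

Goods: -339.5 + 1409.6 - 693.7 + 544.3 + 757.5 = 1678.2
Services: -399.5 - 76.3 + 207.8 = -268.0
Primary income: -261.6 - 293.3 = -554.9
Secondary income: 46.4 + 126.2 = 172.6
Current account = 1678.2 + (-268.0) + (-554.9) + 172.6 = 1027.9
(Excluded from the current account — capital account: sale of embassy land to a foreign government 16.3; financial account: foreign purchases of domestic corporate bonds 814.3, foreign purchases of equities on the domestic stock exchange 453.7.)

1027.9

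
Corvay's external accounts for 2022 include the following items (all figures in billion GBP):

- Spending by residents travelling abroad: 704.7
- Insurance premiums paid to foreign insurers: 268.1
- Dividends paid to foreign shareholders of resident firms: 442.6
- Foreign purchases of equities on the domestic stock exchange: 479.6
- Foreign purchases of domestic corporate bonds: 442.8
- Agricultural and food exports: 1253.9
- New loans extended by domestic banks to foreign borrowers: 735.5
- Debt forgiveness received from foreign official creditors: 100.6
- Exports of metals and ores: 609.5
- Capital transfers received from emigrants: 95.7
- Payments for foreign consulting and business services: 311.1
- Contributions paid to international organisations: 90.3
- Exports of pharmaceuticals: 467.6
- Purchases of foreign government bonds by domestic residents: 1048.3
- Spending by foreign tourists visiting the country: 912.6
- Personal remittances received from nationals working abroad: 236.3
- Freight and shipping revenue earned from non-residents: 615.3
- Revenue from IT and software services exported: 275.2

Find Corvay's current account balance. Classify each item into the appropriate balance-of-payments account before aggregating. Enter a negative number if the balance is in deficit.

Goods: 609.5 + 1253.9 + 467.6 = 2331.0
Services: -311.1 + 615.3 + 912.6 - 268.1 - 704.7 + 275.2 = 519.2
Primary income: -442.6
Secondary income: -90.3 + 236.3 = 146.0
Current account = 2331.0 + 519.2 + (-442.6) + 146.0 = 2553.6
(Excluded from the current account — financial account: foreign purchases of equities on the domestic stock exchange 479.6, foreign purchases of domestic corporate bonds 442.8, new loans extended by domestic banks to foreign borrowers 735.5, purchases of foreign government bonds by domestic residents 1048.3; capital account: debt forgiveness received from foreign official creditors 100.6, capital transfers received from emigrants 95.7.)

2553.6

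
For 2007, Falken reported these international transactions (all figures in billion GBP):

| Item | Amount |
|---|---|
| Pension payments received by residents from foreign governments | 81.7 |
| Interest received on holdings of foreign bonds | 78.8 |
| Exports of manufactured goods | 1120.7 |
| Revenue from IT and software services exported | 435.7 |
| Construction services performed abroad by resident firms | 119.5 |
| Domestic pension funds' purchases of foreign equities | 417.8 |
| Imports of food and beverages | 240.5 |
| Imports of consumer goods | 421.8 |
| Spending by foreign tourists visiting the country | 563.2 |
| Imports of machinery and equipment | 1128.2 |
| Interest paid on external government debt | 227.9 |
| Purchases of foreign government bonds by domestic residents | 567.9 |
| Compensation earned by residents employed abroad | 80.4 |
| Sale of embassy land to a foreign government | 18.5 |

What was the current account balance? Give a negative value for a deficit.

Goods: -1128.2 - 240.5 + 1120.7 - 421.8 = -669.8
Services: 435.7 + 563.2 + 119.5 = 1118.4
Primary income: 80.4 + 78.8 - 227.9 = -68.7
Secondary income: 81.7
Current account = (-669.8) + 1118.4 + (-68.7) + 81.7 = 461.6
(Excluded from the current account — financial account: domestic pension funds' purchases of foreign equities 417.8, purchases of foreign government bonds by domestic residents 567.9; capital account: sale of embassy land to a foreign government 18.5.)

461.6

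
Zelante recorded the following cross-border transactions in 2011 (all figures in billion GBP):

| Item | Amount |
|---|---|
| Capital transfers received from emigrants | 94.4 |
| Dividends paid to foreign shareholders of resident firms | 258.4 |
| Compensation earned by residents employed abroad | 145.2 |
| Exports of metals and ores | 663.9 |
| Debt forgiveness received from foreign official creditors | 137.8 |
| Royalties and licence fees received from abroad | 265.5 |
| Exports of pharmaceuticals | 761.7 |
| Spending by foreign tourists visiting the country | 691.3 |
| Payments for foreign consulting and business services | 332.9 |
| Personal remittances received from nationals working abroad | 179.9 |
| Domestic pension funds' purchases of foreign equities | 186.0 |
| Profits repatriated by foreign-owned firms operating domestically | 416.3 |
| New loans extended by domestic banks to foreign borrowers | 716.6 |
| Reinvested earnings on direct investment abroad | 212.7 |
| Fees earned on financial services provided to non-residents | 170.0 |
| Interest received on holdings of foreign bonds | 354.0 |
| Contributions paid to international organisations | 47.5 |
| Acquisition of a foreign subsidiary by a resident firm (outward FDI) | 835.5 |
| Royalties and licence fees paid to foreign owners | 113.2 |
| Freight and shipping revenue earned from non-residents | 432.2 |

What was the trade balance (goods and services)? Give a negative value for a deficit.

Goods: 663.9 + 761.7 = 1425.6
Services: -332.9 + 265.5 + 432.2 + 691.3 - 113.2 + 170.0 = 1112.9
Trade balance = 1425.6 + 1112.9 = 2538.5
(Excluded from the trade balance — capital account: capital transfers received from emigrants 94.4, debt forgiveness received from foreign official creditors 137.8; primary income: dividends paid to foreign shareholders of resident firms 258.4, compensation earned by residents employed abroad 145.2, profits repatriated by foreign-owned firms operating domestically 416.3, reinvested earnings on direct investment abroad 212.7, interest received on holdings of foreign bonds 354.0; secondary income: personal remittances received from nationals working abroad 179.9, contributions paid to international organisations 47.5; financial account: domestic pension funds' purchases of foreign equities 186.0, new loans extended by domestic banks to foreign borrowers 716.6, acquisition of a foreign subsidiary by a resident firm (outward FDI) 835.5.)

2538.5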